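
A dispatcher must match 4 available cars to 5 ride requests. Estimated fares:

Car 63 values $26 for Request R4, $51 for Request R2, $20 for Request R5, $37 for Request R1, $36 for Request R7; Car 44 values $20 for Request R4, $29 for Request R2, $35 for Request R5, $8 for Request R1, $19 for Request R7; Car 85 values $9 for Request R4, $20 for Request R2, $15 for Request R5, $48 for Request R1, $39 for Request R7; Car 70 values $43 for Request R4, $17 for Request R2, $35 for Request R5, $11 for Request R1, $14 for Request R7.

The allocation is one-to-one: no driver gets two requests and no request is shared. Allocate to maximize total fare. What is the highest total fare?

Maximum total: $177

Optimal: Car 63→Request R2 ($51), Car 44→Request R5 ($35), Car 85→Request R1 ($48), Car 70→Request R4 ($43) — total 51+35+48+43 = $177.
Swapping Car 63↔Car 85 (Car 63→Request R1 $37, Car 85→Request R2 $20) loses 42.
No other one-to-one assignment exceeds $177.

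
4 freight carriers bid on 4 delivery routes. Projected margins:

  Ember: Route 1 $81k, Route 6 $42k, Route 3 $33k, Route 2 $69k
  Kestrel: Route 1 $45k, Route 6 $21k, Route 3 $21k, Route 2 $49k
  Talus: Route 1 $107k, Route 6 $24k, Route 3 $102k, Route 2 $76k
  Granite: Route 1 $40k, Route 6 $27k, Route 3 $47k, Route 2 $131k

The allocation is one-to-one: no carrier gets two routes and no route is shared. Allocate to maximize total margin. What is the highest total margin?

Max total: $335k

This is a one-to-one assignment (maximum-weight bipartite matching).
Optimal: Ember→Route 1 ($81k), Kestrel→Route 6 ($21k), Talus→Route 3 ($102k), Granite→Route 2 ($131k) — total 81+21+102+131 = $335k.
Row-greedy (each carrier in turn takes its best remaining route) gives $259k, worse by 76.
Next-best assignment: Ember→Route 6, Kestrel→Route 1, Talus→Route 3, Granite→Route 2 = $320k.
No other one-to-one assignment exceeds $335k.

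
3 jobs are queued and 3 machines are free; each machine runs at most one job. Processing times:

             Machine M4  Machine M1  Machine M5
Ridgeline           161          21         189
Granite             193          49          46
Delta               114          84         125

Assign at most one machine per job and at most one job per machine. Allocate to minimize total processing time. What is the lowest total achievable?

Min total: 181 min

Optimal: Ridgeline→Machine M1 (21 min), Granite→Machine M5 (46 min), Delta→Machine M4 (114 min) — total 21+46+114 = 181 min.
Next-best assignment: Ridgeline→Machine M4, Granite→Machine M5, Delta→Machine M1 = 291 min.
Swapping Delta↔Ridgeline (Delta→Machine M1 84 min, Ridgeline→Machine M4 161 min) adds 110.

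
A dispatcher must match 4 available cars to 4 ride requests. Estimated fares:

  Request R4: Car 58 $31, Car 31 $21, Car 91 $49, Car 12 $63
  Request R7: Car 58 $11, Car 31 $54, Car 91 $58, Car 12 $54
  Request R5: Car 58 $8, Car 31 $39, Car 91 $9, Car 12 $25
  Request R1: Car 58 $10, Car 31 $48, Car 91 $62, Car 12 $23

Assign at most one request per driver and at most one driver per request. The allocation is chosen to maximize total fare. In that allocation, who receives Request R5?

This is the linear assignment problem.
Optimal: Car 58→Request R5 ($8), Car 31→Request R7 ($54), Car 91→Request R1 ($62), Car 12→Request R4 ($63) — total 8+54+62+63 = $187.
Row-greedy (each driver in turn takes its best remaining request) gives $172, worse by 15.
Every other assignment is strictly worse.
Car 58's own top request is Request R4 ($31), but forcing Car 58→Request R4 and reassigning the rest optimally gives only $186 — worse by 1.

Car 58 receives Request R5.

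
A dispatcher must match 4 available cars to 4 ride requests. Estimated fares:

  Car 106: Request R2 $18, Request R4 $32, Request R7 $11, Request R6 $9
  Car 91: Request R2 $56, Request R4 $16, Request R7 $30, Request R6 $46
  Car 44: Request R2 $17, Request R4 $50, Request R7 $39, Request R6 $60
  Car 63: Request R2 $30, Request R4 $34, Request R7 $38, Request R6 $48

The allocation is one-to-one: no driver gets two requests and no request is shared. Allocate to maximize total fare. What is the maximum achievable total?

This is the linear assignment problem.
Optimal: Car 106→Request R4 ($32), Car 91→Request R2 ($56), Car 44→Request R6 ($60), Car 63→Request R7 ($38) — total 32+56+60+38 = $186.
Column-greedy (each request in turn goes to its best remaining driver) gives $153, worse by 33.
Next-best assignment: Car 106→Request R4, Car 91→Request R2, Car 44→Request R7, Car 63→Request R6 = $175.

Maximum total: $186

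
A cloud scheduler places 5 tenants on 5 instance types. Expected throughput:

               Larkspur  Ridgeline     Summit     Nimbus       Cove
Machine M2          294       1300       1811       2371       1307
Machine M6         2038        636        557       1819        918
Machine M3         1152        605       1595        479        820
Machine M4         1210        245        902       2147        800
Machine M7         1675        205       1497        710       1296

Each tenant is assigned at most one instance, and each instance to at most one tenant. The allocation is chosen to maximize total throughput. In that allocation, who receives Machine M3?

This is the linear assignment problem.
Optimal: Larkspur→Machine M6 (2038 ops/s), Ridgeline→Machine M2 (1300 ops/s), Summit→Machine M3 (1595 ops/s), Nimbus→Machine M4 (2147 ops/s), Cove→Machine M7 (1296 ops/s) — total 2038+1300+1595+2147+1296 = 8376 ops/s.
Max-entry greedy (repeatedly take the single best remaining cell) gives 7545 ops/s, worse by 831.
Swapping Ridgeline↔Cove (Ridgeline→Machine M7 205 ops/s, Cove→Machine M2 1307 ops/s) loses 1084.
Summit's own top instance is Machine M2 (1811 ops/s), but forcing Summit→Machine M2 and reassigning the rest optimally gives only 7897 ops/s — worse by 479.

Summit receives Machine M3.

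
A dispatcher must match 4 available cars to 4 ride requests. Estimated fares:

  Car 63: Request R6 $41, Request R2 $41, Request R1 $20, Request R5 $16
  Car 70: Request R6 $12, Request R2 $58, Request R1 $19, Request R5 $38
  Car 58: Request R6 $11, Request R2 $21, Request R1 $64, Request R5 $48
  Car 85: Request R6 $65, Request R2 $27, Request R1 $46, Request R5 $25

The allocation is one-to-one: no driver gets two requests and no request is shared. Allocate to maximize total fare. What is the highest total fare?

Max total: $208

Optimal: Car 63→Request R2 ($41), Car 70→Request R5 ($38), Car 58→Request R1 ($64), Car 85→Request R6 ($65) — total 41+38+64+65 = $208.
Max-entry greedy (repeatedly take the single best remaining cell) gives $203, worse by 5.
Next-best assignment: Car 63→Request R5, Car 70→Request R2, Car 58→Request R1, Car 85→Request R6 = $203.
Swapping Car 85↔Car 70 (Car 85→Request R5 $25, Car 70→Request R6 $12) loses 66.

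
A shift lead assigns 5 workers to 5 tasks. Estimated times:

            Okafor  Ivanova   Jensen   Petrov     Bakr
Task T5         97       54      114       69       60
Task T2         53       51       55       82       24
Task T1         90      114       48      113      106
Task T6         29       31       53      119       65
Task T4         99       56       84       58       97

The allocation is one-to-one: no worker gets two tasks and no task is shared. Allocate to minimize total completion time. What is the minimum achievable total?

Minimum total: 213 min

This is the linear assignment problem.
Optimal: Okafor→Task T6 (29 min), Ivanova→Task T5 (54 min), Jensen→Task T1 (48 min), Petrov→Task T4 (58 min), Bakr→Task T2 (24 min) — total 29+54+48+58+24 = 213 min.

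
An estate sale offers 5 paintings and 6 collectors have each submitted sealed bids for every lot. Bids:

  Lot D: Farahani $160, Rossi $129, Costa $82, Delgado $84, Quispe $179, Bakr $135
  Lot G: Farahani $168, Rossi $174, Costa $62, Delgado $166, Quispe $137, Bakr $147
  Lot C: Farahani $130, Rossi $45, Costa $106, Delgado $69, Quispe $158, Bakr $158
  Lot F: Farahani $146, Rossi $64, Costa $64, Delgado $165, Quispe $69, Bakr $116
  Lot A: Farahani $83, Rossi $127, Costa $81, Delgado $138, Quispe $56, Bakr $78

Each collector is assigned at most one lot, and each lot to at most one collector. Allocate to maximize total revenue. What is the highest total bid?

Max total: $797

Optimal: Quispe→Lot D ($179), Farahani→Lot G ($168), Bakr→Lot C ($158), Delgado→Lot F ($165), Rossi→Lot A ($127) — total 179+168+158+165+127 = $797.
Max-entry greedy (repeatedly take the single best remaining cell) gives $759, worse by 38.
Next-best assignment: Quispe→Lot D, Rossi→Lot G, Bakr→Lot C, Farahani→Lot F, Delgado→Lot A = $795.
Swapping Farahani↔Quispe (Farahani→Lot D $160, Quispe→Lot G $137) loses 50.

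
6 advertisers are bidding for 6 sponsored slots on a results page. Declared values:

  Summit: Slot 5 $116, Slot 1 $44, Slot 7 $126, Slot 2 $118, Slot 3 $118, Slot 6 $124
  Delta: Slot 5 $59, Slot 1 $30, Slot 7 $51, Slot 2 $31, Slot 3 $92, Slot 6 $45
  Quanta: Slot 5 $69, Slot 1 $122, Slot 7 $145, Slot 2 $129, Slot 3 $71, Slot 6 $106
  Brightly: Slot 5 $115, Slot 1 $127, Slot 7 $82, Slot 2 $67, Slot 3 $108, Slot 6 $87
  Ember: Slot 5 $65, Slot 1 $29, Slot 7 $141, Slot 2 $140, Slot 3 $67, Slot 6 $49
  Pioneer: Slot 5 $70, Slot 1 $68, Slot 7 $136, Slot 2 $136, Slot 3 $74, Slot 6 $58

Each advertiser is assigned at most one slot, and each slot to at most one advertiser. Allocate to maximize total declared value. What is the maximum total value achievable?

This is the linear assignment problem.
Optimal: Summit→Slot 6 ($124), Delta→Slot 3 ($92), Quanta→Slot 1 ($122), Brightly→Slot 5 ($115), Ember→Slot 7 ($141), Pioneer→Slot 2 ($136) — total 124+92+122+115+141+136 = $730.
Column-greedy (each slot in turn goes to its best remaining advertiser) gives $678, worse by 52.
Next-best assignment: Summit→Slot 6, Delta→Slot 3, Quanta→Slot 1, Brightly→Slot 5, Ember→Slot 2, Pioneer→Slot 7 = $729.
Swapping Summit↔Ember (Summit→Slot 7 $126, Ember→Slot 6 $49) loses 90.
Checked against all permutations: $730 is optimal.

Maximum total: $730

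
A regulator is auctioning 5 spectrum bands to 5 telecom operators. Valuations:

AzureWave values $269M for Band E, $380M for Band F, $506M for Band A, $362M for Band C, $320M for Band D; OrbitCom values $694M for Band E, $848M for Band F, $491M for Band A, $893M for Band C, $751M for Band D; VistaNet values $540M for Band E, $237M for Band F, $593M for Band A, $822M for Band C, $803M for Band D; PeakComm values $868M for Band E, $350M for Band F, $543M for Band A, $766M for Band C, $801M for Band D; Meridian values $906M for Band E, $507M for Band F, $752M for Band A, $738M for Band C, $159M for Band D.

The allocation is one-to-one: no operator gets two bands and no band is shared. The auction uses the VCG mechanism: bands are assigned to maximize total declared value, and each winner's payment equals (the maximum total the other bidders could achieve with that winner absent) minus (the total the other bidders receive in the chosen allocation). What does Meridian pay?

Efficient allocation: AzureWave→Band A ($506M), OrbitCom→Band F ($848M), VistaNet→Band C ($822M), PeakComm→Band D ($801M), Meridian→Band E ($906M); total welfare W = $3883M.
Meridian receives Band E at value $906M, so the others get W − 906 = $2977M.
Without Meridian: best allocation of the remaining 4 bidders over all 5 bands is AzureWave→Band A ($506M), OrbitCom→Band C ($893M), VistaNet→Band D ($803M), PeakComm→Band E ($868M), total $3070M.
VCG payment = (others' best without Meridian) − (others' welfare with Meridian) = 3070 − 2977 = $93M.

Meridian pays $93M.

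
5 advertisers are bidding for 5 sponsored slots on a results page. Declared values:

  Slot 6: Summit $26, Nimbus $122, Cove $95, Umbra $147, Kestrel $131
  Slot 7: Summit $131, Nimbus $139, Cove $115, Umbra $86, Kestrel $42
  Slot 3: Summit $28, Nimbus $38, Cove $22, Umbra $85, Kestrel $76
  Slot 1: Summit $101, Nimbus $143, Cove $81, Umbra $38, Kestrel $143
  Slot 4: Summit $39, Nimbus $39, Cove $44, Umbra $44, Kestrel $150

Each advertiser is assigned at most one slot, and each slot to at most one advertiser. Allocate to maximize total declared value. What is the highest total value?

Max total: $604

Optimal: Summit→Slot 7 ($131), Nimbus→Slot 1 ($143), Cove→Slot 6 ($95), Umbra→Slot 3 ($85), Kestrel→Slot 4 ($150) — total 131+143+95+85+150 = $604.
Column-greedy (each slot in turn goes to its best remaining advertiser) gives $507, worse by 97.
No other one-to-one assignment exceeds $604.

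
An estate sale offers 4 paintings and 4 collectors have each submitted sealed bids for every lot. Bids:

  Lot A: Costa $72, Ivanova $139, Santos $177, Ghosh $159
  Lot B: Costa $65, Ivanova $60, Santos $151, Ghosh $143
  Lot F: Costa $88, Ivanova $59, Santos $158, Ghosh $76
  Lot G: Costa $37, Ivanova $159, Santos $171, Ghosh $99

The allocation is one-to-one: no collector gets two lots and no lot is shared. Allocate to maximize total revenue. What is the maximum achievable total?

Max total: $567

This is a one-to-one assignment (maximum-weight bipartite matching).
Optimal: Costa→Lot F ($88), Ivanova→Lot G ($159), Santos→Lot A ($177), Ghosh→Lot B ($143) — total 88+159+177+143 = $567.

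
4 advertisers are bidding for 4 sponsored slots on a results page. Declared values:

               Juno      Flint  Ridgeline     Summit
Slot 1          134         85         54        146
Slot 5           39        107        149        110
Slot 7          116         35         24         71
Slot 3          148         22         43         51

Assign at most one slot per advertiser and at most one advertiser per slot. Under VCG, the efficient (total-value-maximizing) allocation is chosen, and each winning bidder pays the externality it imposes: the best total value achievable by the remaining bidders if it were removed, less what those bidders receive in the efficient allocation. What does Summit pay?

Efficient allocation: Juno→Slot 3 ($148), Flint→Slot 7 ($35), Ridgeline→Slot 5 ($149), Summit→Slot 1 ($146); total welfare W = $478.
Summit receives Slot 1 at value $146, so the others get W − 146 = $332.
Without Summit: best allocation of the remaining 3 bidders over all 4 slots is Juno→Slot 3 ($148), Flint→Slot 1 ($85), Ridgeline→Slot 5 ($149), total $382.
VCG payment = (others' best without Summit) − (others' welfare with Summit) = 382 − 332 = $50.

Summit pays $50.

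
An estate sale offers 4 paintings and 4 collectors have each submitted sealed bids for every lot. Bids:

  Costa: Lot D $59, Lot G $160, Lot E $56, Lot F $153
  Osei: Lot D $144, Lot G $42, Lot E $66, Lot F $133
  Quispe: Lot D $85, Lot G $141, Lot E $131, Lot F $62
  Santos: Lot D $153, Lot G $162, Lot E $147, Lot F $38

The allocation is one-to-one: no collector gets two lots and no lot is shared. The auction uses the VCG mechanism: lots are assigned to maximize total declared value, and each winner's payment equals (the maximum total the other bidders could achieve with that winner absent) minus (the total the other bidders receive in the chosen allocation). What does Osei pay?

Osei pays $1.

Efficient allocation: Costa→Lot F ($153), Osei→Lot D ($144), Quispe→Lot E ($131), Santos→Lot G ($162); total welfare W = $590.
Osei receives Lot D at value $144, so the others get W − 144 = $446.
Without Osei: best allocation of the remaining 3 bidders over all 4 lots is Costa→Lot F ($153), Quispe→Lot G ($141), Santos→Lot D ($153), total $447.
VCG payment = (others' best without Osei) − (others' welfare with Osei) = 447 − 446 = $1.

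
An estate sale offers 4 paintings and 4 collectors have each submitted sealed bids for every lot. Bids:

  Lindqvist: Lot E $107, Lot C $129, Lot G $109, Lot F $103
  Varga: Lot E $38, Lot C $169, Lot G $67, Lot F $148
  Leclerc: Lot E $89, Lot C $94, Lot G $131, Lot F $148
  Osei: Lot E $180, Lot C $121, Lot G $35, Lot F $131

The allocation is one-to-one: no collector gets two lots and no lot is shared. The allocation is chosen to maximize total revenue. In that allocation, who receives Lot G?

This is a one-to-one assignment (maximum-weight bipartite matching).
Optimal: Lindqvist→Lot G ($109), Varga→Lot C ($169), Leclerc→Lot F ($148), Osei→Lot E ($180) — total 109+169+148+180 = $606.
Column-greedy (each lot in turn goes to its best remaining collector) gives $583, worse by 23.
No other one-to-one assignment exceeds $606.
Lindqvist's own top lot is Lot C ($129), but forcing Lindqvist→Lot C and reassigning the rest optimally gives only $588 — worse by 18.

Lindqvist receives Lot G.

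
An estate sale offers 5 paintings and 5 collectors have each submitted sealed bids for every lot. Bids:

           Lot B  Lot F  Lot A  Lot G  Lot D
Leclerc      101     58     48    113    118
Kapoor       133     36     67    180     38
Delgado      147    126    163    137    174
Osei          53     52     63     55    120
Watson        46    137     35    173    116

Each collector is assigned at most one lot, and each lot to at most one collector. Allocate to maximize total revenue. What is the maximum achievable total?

Optimal: Leclerc→Lot B ($101), Kapoor→Lot G ($180), Delgado→Lot A ($163), Osei→Lot D ($120), Watson→Lot F ($137) — total 101+180+163+120+137 = $701.
Row-greedy (each collector in turn takes its best remaining lot) gives $651, worse by 50.
Next-best assignment: Leclerc→Lot G, Kapoor→Lot B, Delgado→Lot A, Osei→Lot D, Watson→Lot F = $666.
No other one-to-one assignment exceeds $701.

Max total: $701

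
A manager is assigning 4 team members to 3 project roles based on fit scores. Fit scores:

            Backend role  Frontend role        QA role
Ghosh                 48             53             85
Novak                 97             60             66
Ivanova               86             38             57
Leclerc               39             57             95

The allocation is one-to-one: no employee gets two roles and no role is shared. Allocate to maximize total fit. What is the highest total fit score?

Optimal: Novak→Backend role (97 pts), Ghosh→Frontend role (53 pts), Leclerc→QA role (95 pts) — total 97+53+95 = 245 pts.
Row-greedy (each employee in turn takes its best remaining role) gives 220 pts, worse by 25.
Next-best assignment: Ivanova→Backend role, Novak→Frontend role, Leclerc→QA role = 241 pts.
No other one-to-one assignment exceeds 245 pts.

Max total: 245 pts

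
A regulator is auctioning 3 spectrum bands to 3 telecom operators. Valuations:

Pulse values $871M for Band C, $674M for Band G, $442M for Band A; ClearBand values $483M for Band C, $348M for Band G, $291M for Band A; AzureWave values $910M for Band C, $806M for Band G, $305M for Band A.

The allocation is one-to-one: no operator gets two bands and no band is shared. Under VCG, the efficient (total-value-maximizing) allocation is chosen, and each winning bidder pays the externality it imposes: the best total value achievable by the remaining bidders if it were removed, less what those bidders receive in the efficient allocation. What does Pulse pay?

Pulse pays $192M.

Efficient allocation: Pulse→Band C ($871M), ClearBand→Band A ($291M), AzureWave→Band G ($806M); total welfare W = $1968M.
Pulse receives Band C at value $871M, so the others get W − 871 = $1097M.
Without Pulse: best allocation of the remaining 2 bidders over all 3 bands is ClearBand→Band C ($483M), AzureWave→Band G ($806M), total $1289M.
VCG payment = (others' best without Pulse) − (others' welfare with Pulse) = 1289 − 1097 = $192M.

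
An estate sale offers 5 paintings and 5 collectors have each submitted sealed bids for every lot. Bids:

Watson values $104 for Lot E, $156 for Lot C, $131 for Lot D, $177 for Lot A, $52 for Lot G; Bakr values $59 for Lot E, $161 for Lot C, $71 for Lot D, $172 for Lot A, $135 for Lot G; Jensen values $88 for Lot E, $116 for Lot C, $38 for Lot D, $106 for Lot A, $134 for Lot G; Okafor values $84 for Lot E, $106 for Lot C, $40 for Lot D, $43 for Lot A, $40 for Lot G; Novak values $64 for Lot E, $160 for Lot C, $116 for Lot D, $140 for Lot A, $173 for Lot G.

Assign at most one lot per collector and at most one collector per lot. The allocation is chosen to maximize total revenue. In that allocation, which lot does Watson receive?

Optimal: Watson→Lot D ($131), Bakr→Lot A ($172), Jensen→Lot G ($134), Okafor→Lot E ($84), Novak→Lot C ($160) — total 131+172+134+84+160 = $681.
Row-greedy (each collector in turn takes its best remaining lot) gives $672, worse by 9.
Next-best assignment: Watson→Lot D, Bakr→Lot A, Jensen→Lot C, Okafor→Lot E, Novak→Lot G = $676.
Checked against all permutations: $681 is optimal.
Watson's own top lot is Lot A ($177), but forcing Watson→Lot A and reassigning the rest optimally gives only $672 — worse by 9.

Watson receives Lot D.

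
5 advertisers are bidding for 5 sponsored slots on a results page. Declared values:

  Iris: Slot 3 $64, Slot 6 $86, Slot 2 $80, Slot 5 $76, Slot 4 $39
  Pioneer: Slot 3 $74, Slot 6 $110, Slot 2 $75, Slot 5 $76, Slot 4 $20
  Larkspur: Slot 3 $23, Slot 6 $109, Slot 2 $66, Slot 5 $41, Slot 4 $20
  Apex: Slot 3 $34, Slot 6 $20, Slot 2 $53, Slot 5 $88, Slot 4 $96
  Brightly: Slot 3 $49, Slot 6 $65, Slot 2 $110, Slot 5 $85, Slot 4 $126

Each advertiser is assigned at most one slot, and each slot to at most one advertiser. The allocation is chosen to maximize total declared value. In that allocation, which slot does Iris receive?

Optimal: Iris→Slot 2 ($80), Pioneer→Slot 3 ($74), Larkspur→Slot 6 ($109), Apex→Slot 5 ($88), Brightly→Slot 4 ($126) — total 80+74+109+88+126 = $477.
Column-greedy (each slot in turn goes to its best remaining advertiser) gives $420, worse by 57.
Next-best assignment: Iris→Slot 5, Pioneer→Slot 3, Larkspur→Slot 6, Apex→Slot 4, Brightly→Slot 2 = $465.
Iris's own top slot is Slot 6 ($86), but forcing Iris→Slot 6 and reassigning the rest optimally gives only $440 — worse by 37.

Iris receives Slot 2.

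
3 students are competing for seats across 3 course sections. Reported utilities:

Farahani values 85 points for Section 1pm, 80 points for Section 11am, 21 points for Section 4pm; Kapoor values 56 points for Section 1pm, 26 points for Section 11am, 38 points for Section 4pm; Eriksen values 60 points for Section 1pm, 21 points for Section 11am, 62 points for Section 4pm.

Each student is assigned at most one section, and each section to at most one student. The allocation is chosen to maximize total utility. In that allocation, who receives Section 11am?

Farahani receives Section 11am.

Optimal: Farahani→Section 11am (80 points), Kapoor→Section 1pm (56 points), Eriksen→Section 4pm (62 points) — total 80+56+62 = 198 points.
Column-greedy (each section in turn goes to its best remaining student) gives 173 points, worse by 25.
Next-best assignment: Farahani→Section 11am, Kapoor→Section 4pm, Eriksen→Section 1pm = 178 points.
Swapping Farahani↔Kapoor (Farahani→Section 1pm 85 points, Kapoor→Section 11am 26 points) loses 25.
No other one-to-one assignment exceeds 198 points.
Farahani's own top section is Section 1pm (85 points), but forcing Farahani→Section 1pm and reassigning the rest optimally gives only 173 points — worse by 25.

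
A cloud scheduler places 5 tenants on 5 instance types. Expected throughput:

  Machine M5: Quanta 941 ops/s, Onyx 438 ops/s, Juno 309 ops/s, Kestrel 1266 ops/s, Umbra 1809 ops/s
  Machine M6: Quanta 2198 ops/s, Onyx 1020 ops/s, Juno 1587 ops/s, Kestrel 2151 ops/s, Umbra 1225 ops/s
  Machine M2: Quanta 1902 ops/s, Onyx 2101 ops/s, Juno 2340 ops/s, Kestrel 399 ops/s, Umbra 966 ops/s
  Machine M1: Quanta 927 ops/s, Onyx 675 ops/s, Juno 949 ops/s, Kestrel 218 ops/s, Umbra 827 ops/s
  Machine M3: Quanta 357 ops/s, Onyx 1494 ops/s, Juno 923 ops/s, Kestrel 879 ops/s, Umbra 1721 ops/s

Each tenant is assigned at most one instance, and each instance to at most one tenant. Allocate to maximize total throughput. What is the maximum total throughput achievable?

Max total: 8721 ops/s

Optimal: Quanta→Machine M1 (927 ops/s), Onyx→Machine M3 (1494 ops/s), Juno→Machine M2 (2340 ops/s), Kestrel→Machine M6 (2151 ops/s), Umbra→Machine M5 (1809 ops/s) — total 927+1494+2340+2151+1809 = 8721 ops/s.
Max-entry greedy (repeatedly take the single best remaining cell) gives 8059 ops/s, worse by 662.
Next-best assignment: Quanta→Machine M2, Onyx→Machine M3, Juno→Machine M1, Kestrel→Machine M6, Umbra→Machine M5 = 8305 ops/s.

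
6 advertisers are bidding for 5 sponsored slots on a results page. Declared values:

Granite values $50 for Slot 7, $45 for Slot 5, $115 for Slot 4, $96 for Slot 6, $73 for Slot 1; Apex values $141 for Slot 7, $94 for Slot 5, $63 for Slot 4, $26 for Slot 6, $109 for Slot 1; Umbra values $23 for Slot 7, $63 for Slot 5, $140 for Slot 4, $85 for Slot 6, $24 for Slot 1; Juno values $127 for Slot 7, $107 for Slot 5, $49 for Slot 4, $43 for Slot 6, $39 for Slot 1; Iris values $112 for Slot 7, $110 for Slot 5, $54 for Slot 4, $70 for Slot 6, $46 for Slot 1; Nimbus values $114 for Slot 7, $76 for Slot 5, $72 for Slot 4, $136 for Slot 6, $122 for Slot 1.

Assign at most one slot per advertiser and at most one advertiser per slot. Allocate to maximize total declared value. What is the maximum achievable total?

Max total: $622

Treat this as an assignment problem: match each advertiser to one slot.
Optimal: Juno→Slot 7 ($127), Iris→Slot 5 ($110), Umbra→Slot 4 ($140), Nimbus→Slot 6 ($136), Apex→Slot 1 ($109) — total 127+110+140+136+109 = $622.
Row-greedy (each advertiser in turn takes its best remaining slot) gives $494, worse by 128.
No other one-to-one assignment exceeds $622.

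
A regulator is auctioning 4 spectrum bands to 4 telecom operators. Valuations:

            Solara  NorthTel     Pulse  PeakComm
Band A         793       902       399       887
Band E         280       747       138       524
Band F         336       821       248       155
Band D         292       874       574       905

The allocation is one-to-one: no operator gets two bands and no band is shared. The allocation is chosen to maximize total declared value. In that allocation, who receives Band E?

PeakComm receives Band E.

This is the linear assignment problem.
Optimal: Solara→Band A ($793M), NorthTel→Band F ($821M), Pulse→Band D ($574M), PeakComm→Band E ($524M) — total 793+821+574+524 = $2712M.
Column-greedy (each band in turn goes to its best remaining operator) gives $2336M, worse by 376.
Next-best assignment: Solara→Band A, NorthTel→Band E, Pulse→Band F, PeakComm→Band D = $2693M.
PeakComm's own top band is Band D ($905M), but forcing PeakComm→Band D and reassigning the rest optimally gives only $2693M — worse by 19.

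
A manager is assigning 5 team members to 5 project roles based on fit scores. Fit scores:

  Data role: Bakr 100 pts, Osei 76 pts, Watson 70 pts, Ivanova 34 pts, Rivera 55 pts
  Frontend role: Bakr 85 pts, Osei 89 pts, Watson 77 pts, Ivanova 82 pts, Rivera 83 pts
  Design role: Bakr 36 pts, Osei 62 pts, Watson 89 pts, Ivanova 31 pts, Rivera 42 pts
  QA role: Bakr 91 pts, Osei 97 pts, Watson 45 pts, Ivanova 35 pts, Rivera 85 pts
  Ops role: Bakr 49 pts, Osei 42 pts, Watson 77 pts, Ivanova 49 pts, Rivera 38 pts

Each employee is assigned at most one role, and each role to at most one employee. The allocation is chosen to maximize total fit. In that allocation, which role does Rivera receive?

Optimal: Bakr→Data role (100 pts), Osei→QA role (97 pts), Watson→Design role (89 pts), Ivanova→Ops role (49 pts), Rivera→Frontend role (83 pts) — total 100+97+89+49+83 = 418 pts.
Row-greedy (each employee in turn takes its best remaining role) gives 406 pts, worse by 12.
Swapping Osei↔Bakr (Osei→Data role 76 pts, Bakr→QA role 91 pts) loses 30.
No other one-to-one assignment exceeds 418 pts.
Rivera's own top role is QA role (85 pts), but forcing Rivera→QA role and reassigning the rest optimally gives only 412 pts — worse by 6.

Rivera receives Frontend role.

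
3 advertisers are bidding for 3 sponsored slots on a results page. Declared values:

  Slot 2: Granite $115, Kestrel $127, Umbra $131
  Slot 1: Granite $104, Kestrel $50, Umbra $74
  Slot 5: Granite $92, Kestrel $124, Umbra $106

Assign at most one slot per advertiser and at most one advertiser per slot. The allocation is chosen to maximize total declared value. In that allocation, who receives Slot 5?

Optimal: Granite→Slot 1 ($104), Kestrel→Slot 5 ($124), Umbra→Slot 2 ($131) — total 104+124+131 = $359.
Row-greedy (each advertiser in turn takes its best remaining slot) gives $313, worse by 46.
Kestrel's own top slot is Slot 2 ($127), but forcing Kestrel→Slot 2 and reassigning the rest optimally gives only $337 — worse by 22.

Kestrel receives Slot 5.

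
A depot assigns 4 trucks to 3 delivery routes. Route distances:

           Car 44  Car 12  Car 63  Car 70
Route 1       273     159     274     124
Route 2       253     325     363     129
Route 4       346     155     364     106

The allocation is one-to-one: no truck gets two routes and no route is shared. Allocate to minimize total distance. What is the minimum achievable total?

This is a one-to-one assignment (minimum-cost bipartite matching).
Optimal: Car 12→Route 1 (159 km), Car 44→Route 2 (253 km), Car 70→Route 4 (106 km) — total 159+253+106 = 518 km.
Row-greedy (each truck in turn takes its cheapest remaining route) gives 682 km, worse by 164.

Minimum total: 518 km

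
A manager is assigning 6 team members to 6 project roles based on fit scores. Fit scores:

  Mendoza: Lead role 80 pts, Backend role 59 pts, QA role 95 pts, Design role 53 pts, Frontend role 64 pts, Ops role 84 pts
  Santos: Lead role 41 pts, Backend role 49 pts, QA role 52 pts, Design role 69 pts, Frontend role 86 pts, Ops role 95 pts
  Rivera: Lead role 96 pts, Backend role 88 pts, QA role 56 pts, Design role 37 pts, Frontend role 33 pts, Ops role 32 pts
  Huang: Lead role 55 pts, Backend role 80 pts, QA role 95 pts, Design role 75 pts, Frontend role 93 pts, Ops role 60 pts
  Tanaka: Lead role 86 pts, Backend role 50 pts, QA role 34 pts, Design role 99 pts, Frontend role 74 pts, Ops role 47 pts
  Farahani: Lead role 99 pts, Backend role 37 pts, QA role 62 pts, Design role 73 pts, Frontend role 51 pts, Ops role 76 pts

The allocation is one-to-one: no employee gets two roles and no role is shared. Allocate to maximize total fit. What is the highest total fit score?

This is the linear assignment problem.
Optimal: Mendoza→QA role (95 pts), Santos→Ops role (95 pts), Rivera→Backend role (88 pts), Huang→Frontend role (93 pts), Tanaka→Design role (99 pts), Farahani→Lead role (99 pts) — total 95+95+88+93+99+99 = 569 pts.
Row-greedy (each employee in turn takes its best remaining role) gives 515 pts, worse by 54.
No other one-to-one assignment exceeds 569 pts.

Maximum total: 569 pts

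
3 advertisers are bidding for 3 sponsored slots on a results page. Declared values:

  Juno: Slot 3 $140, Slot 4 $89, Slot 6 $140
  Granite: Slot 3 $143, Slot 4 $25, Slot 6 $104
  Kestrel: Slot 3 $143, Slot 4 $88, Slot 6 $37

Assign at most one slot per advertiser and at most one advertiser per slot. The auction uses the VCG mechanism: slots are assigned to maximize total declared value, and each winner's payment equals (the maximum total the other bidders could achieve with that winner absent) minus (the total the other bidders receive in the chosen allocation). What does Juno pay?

Efficient allocation: Juno→Slot 6 ($140), Granite→Slot 3 ($143), Kestrel→Slot 4 ($88); total welfare W = $371.
Juno receives Slot 6 at value $140, so the others get W − 140 = $231.
Without Juno: best allocation of the remaining 2 bidders over all 3 slots is Granite→Slot 6 ($104), Kestrel→Slot 3 ($143), total $247.
VCG payment = (others' best without Juno) − (others' welfare with Juno) = 247 − 231 = $16.

Juno pays $16.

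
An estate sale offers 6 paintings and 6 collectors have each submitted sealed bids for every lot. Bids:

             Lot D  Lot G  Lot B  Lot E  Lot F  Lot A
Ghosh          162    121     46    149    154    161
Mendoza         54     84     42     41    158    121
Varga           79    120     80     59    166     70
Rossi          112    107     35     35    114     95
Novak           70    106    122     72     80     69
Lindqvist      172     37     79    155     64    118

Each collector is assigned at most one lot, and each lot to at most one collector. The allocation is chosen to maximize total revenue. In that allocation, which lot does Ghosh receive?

This is the linear assignment problem.
Optimal: Ghosh→Lot E ($149), Mendoza→Lot A ($121), Varga→Lot F ($166), Rossi→Lot G ($107), Novak→Lot B ($122), Lindqvist→Lot D ($172) — total 149+121+166+107+122+172 = $837.
Row-greedy (each collector in turn takes its best remaining lot) gives $812, worse by 25.
Ghosh's own top lot is Lot D ($162), but forcing Ghosh→Lot D and reassigning the rest optimally gives only $833 — worse by 4.

Ghosh receives Lot E.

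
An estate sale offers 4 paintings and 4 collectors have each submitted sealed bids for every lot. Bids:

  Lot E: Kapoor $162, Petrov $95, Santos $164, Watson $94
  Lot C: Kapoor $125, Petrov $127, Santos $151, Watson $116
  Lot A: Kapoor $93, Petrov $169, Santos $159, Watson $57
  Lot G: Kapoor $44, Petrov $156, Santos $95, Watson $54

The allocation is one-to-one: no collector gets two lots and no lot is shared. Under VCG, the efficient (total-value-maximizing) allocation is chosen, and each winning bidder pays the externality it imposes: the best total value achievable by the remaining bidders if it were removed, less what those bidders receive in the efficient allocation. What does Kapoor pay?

Kapoor pays $18.

Efficient allocation: Kapoor→Lot E ($162), Petrov→Lot G ($156), Santos→Lot A ($159), Watson→Lot C ($116); total welfare W = $593.
Kapoor receives Lot E at value $162, so the others get W − 162 = $431.
Without Kapoor: best allocation of the remaining 3 bidders over all 4 lots is Petrov→Lot A ($169), Santos→Lot E ($164), Watson→Lot C ($116), total $449.
VCG payment = (others' best without Kapoor) − (others' welfare with Kapoor) = 449 − 431 = $18.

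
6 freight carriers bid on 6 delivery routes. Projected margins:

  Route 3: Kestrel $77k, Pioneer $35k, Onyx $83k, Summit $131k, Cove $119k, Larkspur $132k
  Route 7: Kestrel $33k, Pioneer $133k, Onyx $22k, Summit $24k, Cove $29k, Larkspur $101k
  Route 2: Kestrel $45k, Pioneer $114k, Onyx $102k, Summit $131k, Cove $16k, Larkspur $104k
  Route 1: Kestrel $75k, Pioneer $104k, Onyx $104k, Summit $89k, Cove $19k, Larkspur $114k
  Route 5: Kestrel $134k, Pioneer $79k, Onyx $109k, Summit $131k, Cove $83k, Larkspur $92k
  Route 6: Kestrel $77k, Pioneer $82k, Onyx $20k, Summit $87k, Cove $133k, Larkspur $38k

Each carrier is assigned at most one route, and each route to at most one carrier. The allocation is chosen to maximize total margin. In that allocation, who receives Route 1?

Onyx receives Route 1.

This is a one-to-one assignment (maximum-weight bipartite matching).
Optimal: Kestrel→Route 5 ($134k), Pioneer→Route 7 ($133k), Onyx→Route 1 ($104k), Summit→Route 2 ($131k), Cove→Route 6 ($133k), Larkspur→Route 3 ($132k) — total 134+133+104+131+133+132 = $767k.
Row-greedy (each carrier in turn takes its best remaining route) gives $739k, worse by 28.
Next-best assignment: Kestrel→Route 5, Pioneer→Route 7, Onyx→Route 2, Summit→Route 3, Cove→Route 6, Larkspur→Route 1 = $747k.
Swapping Cove↔Summit (Cove→Route 2 $16k, Summit→Route 6 $87k) loses 161.
Checked against all permutations: $767k is optimal.
Onyx's own top route is Route 5 ($109k), but forcing Onyx→Route 5 and reassigning the rest optimally gives only $713k — worse by 54.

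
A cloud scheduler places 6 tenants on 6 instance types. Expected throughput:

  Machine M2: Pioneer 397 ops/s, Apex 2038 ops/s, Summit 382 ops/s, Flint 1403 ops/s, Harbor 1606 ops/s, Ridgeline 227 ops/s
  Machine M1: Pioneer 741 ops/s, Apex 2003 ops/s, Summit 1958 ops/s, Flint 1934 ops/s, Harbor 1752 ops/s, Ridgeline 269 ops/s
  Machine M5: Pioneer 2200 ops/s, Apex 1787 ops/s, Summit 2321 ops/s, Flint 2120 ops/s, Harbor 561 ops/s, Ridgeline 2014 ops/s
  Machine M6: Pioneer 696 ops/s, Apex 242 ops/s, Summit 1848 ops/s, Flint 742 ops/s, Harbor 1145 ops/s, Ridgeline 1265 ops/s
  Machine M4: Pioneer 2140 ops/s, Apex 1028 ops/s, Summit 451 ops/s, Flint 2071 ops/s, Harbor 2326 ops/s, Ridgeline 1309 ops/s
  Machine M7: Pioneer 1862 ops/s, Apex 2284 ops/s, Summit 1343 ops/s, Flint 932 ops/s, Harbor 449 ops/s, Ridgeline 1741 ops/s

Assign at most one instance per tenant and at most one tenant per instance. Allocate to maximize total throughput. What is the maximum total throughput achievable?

Max total: 12087 ops/s

This is the linear assignment problem.
Optimal: Pioneer→Machine M5 (2200 ops/s), Apex→Machine M2 (2038 ops/s), Summit→Machine M6 (1848 ops/s), Flint→Machine M1 (1934 ops/s), Harbor→Machine M4 (2326 ops/s), Ridgeline→Machine M7 (1741 ops/s) — total 2200+2038+1848+1934+2326+1741 = 12087 ops/s.
Checked against all permutations: 12087 ops/s is optimal.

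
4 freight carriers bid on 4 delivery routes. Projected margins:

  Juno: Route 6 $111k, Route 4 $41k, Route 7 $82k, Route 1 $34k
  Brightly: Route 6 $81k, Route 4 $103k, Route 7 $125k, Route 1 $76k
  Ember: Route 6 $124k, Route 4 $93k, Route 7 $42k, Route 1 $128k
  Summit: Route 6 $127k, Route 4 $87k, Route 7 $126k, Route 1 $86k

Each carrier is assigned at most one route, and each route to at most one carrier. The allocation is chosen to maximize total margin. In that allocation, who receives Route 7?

Summit receives Route 7.

This is a one-to-one assignment (maximum-weight bipartite matching).
Optimal: Juno→Route 6 ($111k), Brightly→Route 4 ($103k), Ember→Route 1 ($128k), Summit→Route 7 ($126k) — total 111+103+128+126 = $468k.
Column-greedy (each route in turn goes to its best remaining carrier) gives $440k, worse by 28.
Next-best assignment: Juno→Route 6, Brightly→Route 7, Ember→Route 1, Summit→Route 4 = $451k.
No other one-to-one assignment exceeds $468k.
Summit's own top route is Route 6 ($127k), but forcing Summit→Route 6 and reassigning the rest optimally gives only $440k — worse by 28.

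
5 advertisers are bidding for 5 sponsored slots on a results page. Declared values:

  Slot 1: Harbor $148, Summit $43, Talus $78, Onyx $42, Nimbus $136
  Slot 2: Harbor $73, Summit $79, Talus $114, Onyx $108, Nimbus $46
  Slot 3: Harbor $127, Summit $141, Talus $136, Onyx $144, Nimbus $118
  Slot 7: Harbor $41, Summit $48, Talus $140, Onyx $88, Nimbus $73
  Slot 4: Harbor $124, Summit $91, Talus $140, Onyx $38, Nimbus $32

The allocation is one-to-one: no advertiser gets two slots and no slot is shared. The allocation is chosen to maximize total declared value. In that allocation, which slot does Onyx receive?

Optimal: Harbor→Slot 4 ($124), Summit→Slot 3 ($141), Talus→Slot 7 ($140), Onyx→Slot 2 ($108), Nimbus→Slot 1 ($136) — total 124+141+140+108+136 = $649.
Row-greedy (each advertiser in turn takes its best remaining slot) gives $569, worse by 80.
No other one-to-one assignment exceeds $649.
Onyx's own top slot is Slot 3 ($144), but forcing Onyx→Slot 3 and reassigning the rest optimally gives only $623 — worse by 26.

Onyx receives Slot 2.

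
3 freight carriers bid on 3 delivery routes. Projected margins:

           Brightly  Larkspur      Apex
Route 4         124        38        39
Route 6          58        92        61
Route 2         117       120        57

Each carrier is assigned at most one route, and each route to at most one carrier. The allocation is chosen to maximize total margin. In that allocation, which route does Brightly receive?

Brightly receives Route 4.

Optimal: Brightly→Route 4 ($124k), Larkspur→Route 2 ($120k), Apex→Route 6 ($61k) — total 124+120+61 = $305k.
Column-greedy (each route in turn goes to its best remaining carrier) gives $273k, worse by 32.
Swapping Larkspur↔Apex (Larkspur→Route 6 $92k, Apex→Route 2 $57k) loses 32.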